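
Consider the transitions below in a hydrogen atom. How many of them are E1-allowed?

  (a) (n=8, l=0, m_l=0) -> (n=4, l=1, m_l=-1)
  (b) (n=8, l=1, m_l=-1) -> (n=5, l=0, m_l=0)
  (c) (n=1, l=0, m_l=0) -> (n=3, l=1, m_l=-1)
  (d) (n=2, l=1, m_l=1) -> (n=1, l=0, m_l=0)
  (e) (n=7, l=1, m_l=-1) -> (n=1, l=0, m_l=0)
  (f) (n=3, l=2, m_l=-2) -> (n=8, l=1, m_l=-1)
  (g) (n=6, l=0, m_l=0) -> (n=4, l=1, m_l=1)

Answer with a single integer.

7

(a) allowed
(b) allowed
(c) allowed
(d) allowed
(e) allowed
(f) allowed
(g) allowed
Total allowed: 7 of 7.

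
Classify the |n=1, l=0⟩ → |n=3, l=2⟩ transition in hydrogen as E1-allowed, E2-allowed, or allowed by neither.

Δl = 2 − 0 = +2; l_i + l_f = 2.
E1 (Δl = ±1): not satisfied.
E2 (Δl = 0,±2, l_i+l_f ≥ 2): satisfied.

E2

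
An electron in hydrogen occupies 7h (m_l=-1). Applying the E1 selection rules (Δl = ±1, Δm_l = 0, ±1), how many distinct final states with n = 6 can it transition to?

3

E1 requires Δl = ±1, so l_f ∈ {4, 6}; with 0 ≤ l_f ≤ n_f−1 = 5, the allowed l_f values are {4}.
For l_f = 4: m_f ∈ {m_i−1, m_i, m_i+1} ∩ [−4, 4] = {-2, -1, 0} → 3 states.
Total: 3.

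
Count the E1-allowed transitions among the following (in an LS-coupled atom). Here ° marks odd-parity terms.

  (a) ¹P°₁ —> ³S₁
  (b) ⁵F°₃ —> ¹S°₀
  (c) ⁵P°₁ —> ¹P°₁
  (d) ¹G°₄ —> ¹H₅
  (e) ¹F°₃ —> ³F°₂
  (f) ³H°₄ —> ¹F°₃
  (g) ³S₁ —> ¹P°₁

1

(a) forbidden (ΔS fails)
(b) forbidden (parity, ΔS, ΔL, ΔJ fail)
(c) forbidden (parity, ΔS fail)
(d) allowed
(e) forbidden (parity, ΔS fail)
(f) forbidden (parity, ΔS, ΔL fail)
(g) forbidden (ΔS fails)
Total allowed: 1 of 7.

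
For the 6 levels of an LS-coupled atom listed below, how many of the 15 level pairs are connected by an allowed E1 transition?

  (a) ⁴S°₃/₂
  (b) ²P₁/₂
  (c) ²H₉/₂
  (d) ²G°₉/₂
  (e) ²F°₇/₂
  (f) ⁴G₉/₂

1

(a)–(b): forbidden (ΔS).
(a)–(c): forbidden (ΔS, ΔL, ΔJ).
(a)–(d): forbidden (parity, ΔS, ΔL, ΔJ).
(a)–(e): forbidden (parity, ΔS, ΔL, ΔJ).
(a)–(f): forbidden (ΔL, ΔJ).
(b)–(c): forbidden (parity, ΔL, ΔJ).
(b)–(d): forbidden (ΔL, ΔJ).
(b)–(e): forbidden (ΔL, ΔJ).
(b)–(f): forbidden (parity, ΔS, ΔL, ΔJ).
(c)–(d): allowed.
(c)–(e): forbidden (ΔL).
(c)–(f): forbidden (parity, ΔS).
(d)–(e): forbidden (parity).
(d)–(f): forbidden (ΔS).
(e)–(f): forbidden (ΔS).
Allowed pairs: 1 of 15.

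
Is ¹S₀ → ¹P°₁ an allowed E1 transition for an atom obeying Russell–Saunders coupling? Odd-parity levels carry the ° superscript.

allowed

Reading off the term symbols: S 0→0, L 0→1, J 0→1, parity even→odd.
Parity must change: even → odd — passes.
ΔS = 0: S: 0 → 0 — passes.
ΔL = 0, ±1 (not L=0↔0): L: 0 → 1, ΔL = +1 — passes.
ΔJ = 0, ±1 (not J=0↔0): J: 0 → 1, ΔJ = +1 — passes.
All four E1 rules are satisfied.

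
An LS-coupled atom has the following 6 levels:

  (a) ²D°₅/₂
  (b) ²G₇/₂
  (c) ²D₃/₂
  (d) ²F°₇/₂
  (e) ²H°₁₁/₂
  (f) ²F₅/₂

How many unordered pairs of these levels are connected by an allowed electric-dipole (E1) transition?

4

(a)–(b): forbidden (ΔL).
(a)–(c): allowed.
(a)–(d): forbidden (parity).
(a)–(e): forbidden (parity, ΔL, ΔJ).
(a)–(f): allowed.
(b)–(c): forbidden (parity, ΔL, ΔJ).
(b)–(d): allowed.
(b)–(e): forbidden (ΔJ).
(b)–(f): forbidden (parity).
(c)–(d): forbidden (ΔJ).
(c)–(e): forbidden (ΔL, ΔJ).
(c)–(f): forbidden (parity).
(d)–(e): forbidden (parity, ΔL, ΔJ).
(d)–(f): allowed.
(e)–(f): forbidden (ΔL, ΔJ).
Allowed pairs: 4 of 15.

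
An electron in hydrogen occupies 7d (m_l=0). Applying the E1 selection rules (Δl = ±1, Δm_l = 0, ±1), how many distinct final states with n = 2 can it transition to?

3

E1 requires Δl = ±1, so l_f ∈ {1, 3}; with 0 ≤ l_f ≤ n_f−1 = 1, the allowed l_f values are {1}.
For l_f = 1: m_f ∈ {m_i−1, m_i, m_i+1} ∩ [−1, 1] = {-1, 0, 1} → 3 states.
Total: 3.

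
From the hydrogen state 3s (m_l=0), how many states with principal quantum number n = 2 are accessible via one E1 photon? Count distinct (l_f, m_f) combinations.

3

E1 requires Δl = ±1, so l_f ∈ {-1, 1}; with 0 ≤ l_f ≤ n_f−1 = 1, the allowed l_f values are {1}.
For l_f = 1: m_f ∈ {m_i−1, m_i, m_i+1} ∩ [−1, 1] = {-1, 0, 1} → 3 states.
Total: 3.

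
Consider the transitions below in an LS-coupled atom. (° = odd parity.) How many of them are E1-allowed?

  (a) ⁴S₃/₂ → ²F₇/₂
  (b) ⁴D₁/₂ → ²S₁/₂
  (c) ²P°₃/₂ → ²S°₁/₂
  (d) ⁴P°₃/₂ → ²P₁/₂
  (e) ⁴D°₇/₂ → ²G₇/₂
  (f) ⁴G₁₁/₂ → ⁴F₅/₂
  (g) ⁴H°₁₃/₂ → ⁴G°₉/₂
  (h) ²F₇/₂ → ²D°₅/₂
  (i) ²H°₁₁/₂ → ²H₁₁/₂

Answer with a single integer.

(a) forbidden (parity, ΔS, ΔL, ΔJ fail)
(b) forbidden (parity, ΔS, ΔL fail)
(c) forbidden (parity fails)
(d) forbidden (ΔS fails)
(e) forbidden (ΔS, ΔL fail)
(f) forbidden (parity, ΔJ fail)
(g) forbidden (parity, ΔJ fail)
(h) allowed
(i) allowed
Total allowed: 2 of 9.

2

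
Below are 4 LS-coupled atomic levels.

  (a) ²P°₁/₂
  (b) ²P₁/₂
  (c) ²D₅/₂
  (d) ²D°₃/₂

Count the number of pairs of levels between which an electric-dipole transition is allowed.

3

(a)–(b): allowed.
(a)–(c): forbidden (ΔJ).
(a)–(d): forbidden (parity).
(b)–(c): forbidden (parity, ΔJ).
(b)–(d): allowed.
(c)–(d): allowed.
Allowed pairs: 3 of 6.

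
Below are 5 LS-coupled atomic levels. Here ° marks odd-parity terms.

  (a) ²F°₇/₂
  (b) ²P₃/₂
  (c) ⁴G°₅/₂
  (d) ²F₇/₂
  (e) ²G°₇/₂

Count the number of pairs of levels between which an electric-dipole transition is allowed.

(a)–(b): forbidden (ΔL, ΔJ).
(a)–(c): forbidden (parity, ΔS).
(a)–(d): allowed.
(a)–(e): forbidden (parity).
(b)–(c): forbidden (ΔS, ΔL).
(b)–(d): forbidden (parity, ΔL, ΔJ).
(b)–(e): forbidden (ΔL, ΔJ).
(c)–(d): forbidden (ΔS).
(c)–(e): forbidden (parity, ΔS).
(d)–(e): allowed.
Allowed pairs: 2 of 10.

2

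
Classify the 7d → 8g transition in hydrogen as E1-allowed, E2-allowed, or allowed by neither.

E2

Δl = 4 − 2 = +2; l_i + l_f = 6.
E1 (Δl = ±1): not satisfied.
E2 (Δl = 0,±2, l_i+l_f ≥ 2): satisfied.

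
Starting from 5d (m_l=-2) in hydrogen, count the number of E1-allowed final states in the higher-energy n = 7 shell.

4

E1 requires Δl = ±1, so l_f ∈ {1, 3}; with 0 ≤ l_f ≤ n_f−1 = 6, the allowed l_f values are {1, 3}.
For l_f = 1: m_f ∈ {m_i−1, m_i, m_i+1} ∩ [−1, 1] = {-1} → 1 state.
For l_f = 3: m_f ∈ {m_i−1, m_i, m_i+1} ∩ [−3, 3] = {-3, -2, -1} → 3 states.
Total: 4.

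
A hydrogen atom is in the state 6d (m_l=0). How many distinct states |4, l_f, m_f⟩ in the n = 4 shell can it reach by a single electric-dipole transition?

E1 requires Δl = ±1, so l_f ∈ {1, 3}; with 0 ≤ l_f ≤ n_f−1 = 3, the allowed l_f values are {1, 3}.
For l_f = 1: m_f ∈ {m_i−1, m_i, m_i+1} ∩ [−1, 1] = {-1, 0, 1} → 3 states.
For l_f = 3: m_f ∈ {m_i−1, m_i, m_i+1} ∩ [−3, 3] = {-1, 0, 1} → 3 states.
Total: 6.

6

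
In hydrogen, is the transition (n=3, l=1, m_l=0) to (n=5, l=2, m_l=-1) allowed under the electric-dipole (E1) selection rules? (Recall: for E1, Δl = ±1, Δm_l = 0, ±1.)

allowed

Δl = 2 − 1 = +1; the E1 rule Δl = ±1 is ok.
m_l: 0 → -1 (Δm_l = -1). |Δm_l| ≤ 1 ok.
All E1 selection rules are satisfied.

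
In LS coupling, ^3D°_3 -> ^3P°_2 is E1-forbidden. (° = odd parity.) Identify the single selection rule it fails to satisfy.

ΔL = 0, ±1 (not L=0↔0): L: 2 → 1, ΔL = -1 — ok.
Parity must change: odd → odd — fails.
ΔS = 0: S: 1 → 1 — ok.
ΔJ = 0, ±1 (not J=0↔0): J: 3 → 2, ΔJ = -1 — ok.

parity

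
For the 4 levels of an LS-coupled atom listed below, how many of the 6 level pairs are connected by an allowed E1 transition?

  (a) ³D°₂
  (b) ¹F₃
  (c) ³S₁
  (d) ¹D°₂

1

(a)–(b): forbidden (ΔS).
(a)–(c): forbidden (ΔL).
(a)–(d): forbidden (parity, ΔS).
(b)–(c): forbidden (parity, ΔS, ΔL, ΔJ).
(b)–(d): allowed.
(c)–(d): forbidden (ΔS, ΔL).
Allowed pairs: 1 of 6.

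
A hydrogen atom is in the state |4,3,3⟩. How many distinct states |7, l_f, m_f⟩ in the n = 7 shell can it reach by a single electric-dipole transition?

4

E1 requires Δl = ±1, so l_f ∈ {2, 4}; with 0 ≤ l_f ≤ n_f−1 = 6, the allowed l_f values are {2, 4}.
For l_f = 2: m_f ∈ {m_i−1, m_i, m_i+1} ∩ [−2, 2] = {2} → 1 state.
For l_f = 4: m_f ∈ {m_i−1, m_i, m_i+1} ∩ [−4, 4] = {2, 3, 4} → 3 states.
Total: 4.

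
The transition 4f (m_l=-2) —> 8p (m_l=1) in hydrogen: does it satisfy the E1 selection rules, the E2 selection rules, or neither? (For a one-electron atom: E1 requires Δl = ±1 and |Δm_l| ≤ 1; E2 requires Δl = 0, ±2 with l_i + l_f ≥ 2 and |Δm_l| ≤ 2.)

neither

Δl = 1 − 3 = -2; l_i + l_f = 4.
Δm_l = +3.
E1 (Δl = ±1, |Δm_l| ≤ 1): not satisfied.
E2 (Δl = 0,±2, l_i+l_f ≥ 2, |Δm_l| ≤ 2): not satisfied.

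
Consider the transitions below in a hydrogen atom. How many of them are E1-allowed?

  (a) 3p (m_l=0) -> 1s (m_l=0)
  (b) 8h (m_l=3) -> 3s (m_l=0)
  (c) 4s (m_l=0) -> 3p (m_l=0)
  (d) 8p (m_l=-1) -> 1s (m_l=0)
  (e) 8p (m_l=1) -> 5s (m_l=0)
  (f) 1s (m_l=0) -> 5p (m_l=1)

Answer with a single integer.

(a) allowed
(b) forbidden — Δl = -5 (E1 requires Δl = ±1); Δm_l = -3 (E1 requires Δm_l = 0, ±1)
(c) allowed
(d) allowed
(e) allowed
(f) allowed
Total allowed: 5 of 6.

5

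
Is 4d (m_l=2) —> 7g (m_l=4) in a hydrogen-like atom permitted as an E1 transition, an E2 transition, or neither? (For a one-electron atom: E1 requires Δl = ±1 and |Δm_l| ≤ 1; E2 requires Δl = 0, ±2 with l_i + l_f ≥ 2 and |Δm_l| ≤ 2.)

E2

Δl = 4 − 2 = +2; l_i + l_f = 6.
Δm_l = +2.
E1 (Δl = ±1, |Δm_l| ≤ 1): not satisfied.
E2 (Δl = 0,±2, l_i+l_f ≥ 2, |Δm_l| ≤ 2): satisfied.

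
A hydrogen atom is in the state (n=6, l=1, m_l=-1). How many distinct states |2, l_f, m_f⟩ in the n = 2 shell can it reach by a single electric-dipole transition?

1

E1 requires Δl = ±1, so l_f ∈ {0, 2}; with 0 ≤ l_f ≤ n_f−1 = 1, the allowed l_f values are {0}.
For l_f = 0: m_f ∈ {m_i−1, m_i, m_i+1} ∩ [−0, 0] = {0} → 1 state.
Total: 1.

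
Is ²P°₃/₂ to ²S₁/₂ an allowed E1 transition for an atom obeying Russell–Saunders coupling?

allowed

Initial level: S=1/2, L=1, J=3/2, parity odd. Final level: S=1/2, L=0, J=1/2, parity even.
Parity must change: odd → even — ok.
ΔL = 0, ±1 (not L=0↔0): L: 1 → 0, ΔL = -1 — ok.
ΔJ = 0, ±1 (not J=0↔0): J: 3/2 → 1/2, ΔJ = -1 — ok.
ΔS = 0: S: 1/2 → 1/2 — ok.
All four E1 rules are satisfied.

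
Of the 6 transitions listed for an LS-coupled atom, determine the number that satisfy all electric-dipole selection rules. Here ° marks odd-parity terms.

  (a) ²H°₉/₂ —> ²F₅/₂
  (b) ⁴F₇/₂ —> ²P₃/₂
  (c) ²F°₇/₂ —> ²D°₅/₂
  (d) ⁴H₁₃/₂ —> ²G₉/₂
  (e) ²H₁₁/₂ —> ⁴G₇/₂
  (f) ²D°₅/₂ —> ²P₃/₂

1

(a) forbidden (ΔL, ΔJ fail)
(b) forbidden (parity, ΔS, ΔL, ΔJ fail)
(c) forbidden (parity fails)
(d) forbidden (parity, ΔS, ΔJ fail)
(e) forbidden (parity, ΔS, ΔJ fail)
(f) allowed
Total allowed: 1 of 6.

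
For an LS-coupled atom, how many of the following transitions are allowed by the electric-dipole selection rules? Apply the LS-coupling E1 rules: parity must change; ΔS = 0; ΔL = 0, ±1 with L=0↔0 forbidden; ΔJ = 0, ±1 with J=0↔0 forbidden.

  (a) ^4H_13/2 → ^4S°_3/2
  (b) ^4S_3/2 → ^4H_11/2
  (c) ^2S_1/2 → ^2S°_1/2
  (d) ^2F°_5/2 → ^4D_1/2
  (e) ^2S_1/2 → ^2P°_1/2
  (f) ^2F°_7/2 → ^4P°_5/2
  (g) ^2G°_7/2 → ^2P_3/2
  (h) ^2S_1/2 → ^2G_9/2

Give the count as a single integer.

(a) forbidden (ΔL, ΔJ fail)
(b) forbidden (parity, ΔL, ΔJ fail)
(c) forbidden (ΔL fails)
(d) forbidden (ΔS, ΔJ fail)
(e) allowed
(f) forbidden (parity, ΔS, ΔL fail)
(g) forbidden (ΔL, ΔJ fail)
(h) forbidden (parity, ΔL, ΔJ fail)
Total allowed: 1 of 8.

1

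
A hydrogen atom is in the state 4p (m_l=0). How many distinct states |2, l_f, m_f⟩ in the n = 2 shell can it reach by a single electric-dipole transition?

1

E1 requires Δl = ±1, so l_f ∈ {0, 2}; with 0 ≤ l_f ≤ n_f−1 = 1, the allowed l_f values are {0}.
For l_f = 0: m_f ∈ {m_i−1, m_i, m_i+1} ∩ [−0, 0] = {0} → 1 state.
Total: 1.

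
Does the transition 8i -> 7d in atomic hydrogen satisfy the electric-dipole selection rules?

Δl = 2 − 6 = -4; the E1 rule Δl = ±1 is fails.
The transition is electric-dipole forbidden.

forbidden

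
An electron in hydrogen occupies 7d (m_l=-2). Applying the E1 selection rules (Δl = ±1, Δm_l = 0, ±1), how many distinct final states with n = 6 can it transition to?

E1 requires Δl = ±1, so l_f ∈ {1, 3}; with 0 ≤ l_f ≤ n_f−1 = 5, the allowed l_f values are {1, 3}.
For l_f = 1: m_f ∈ {m_i−1, m_i, m_i+1} ∩ [−1, 1] = {-1} → 1 state.
For l_f = 3: m_f ∈ {m_i−1, m_i, m_i+1} ∩ [−3, 3] = {-3, -2, -1} → 3 states.
Total: 4.

4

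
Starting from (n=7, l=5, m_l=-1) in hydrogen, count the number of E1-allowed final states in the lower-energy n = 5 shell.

3

E1 requires Δl = ±1, so l_f ∈ {4, 6}; with 0 ≤ l_f ≤ n_f−1 = 4, the allowed l_f values are {4}.
For l_f = 4: m_f ∈ {m_i−1, m_i, m_i+1} ∩ [−4, 4] = {-2, -1, 0} → 3 states.
Total: 3.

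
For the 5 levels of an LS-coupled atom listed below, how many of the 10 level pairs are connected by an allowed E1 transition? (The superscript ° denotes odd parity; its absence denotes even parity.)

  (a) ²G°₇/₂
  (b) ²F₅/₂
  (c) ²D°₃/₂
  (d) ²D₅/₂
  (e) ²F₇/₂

(a)–(b): allowed.
(a)–(c): forbidden (parity, ΔL, ΔJ).
(a)–(d): forbidden (ΔL).
(a)–(e): allowed.
(b)–(c): allowed.
(b)–(d): forbidden (parity).
(b)–(e): forbidden (parity).
(c)–(d): allowed.
(c)–(e): forbidden (ΔJ).
(d)–(e): forbidden (parity).
Allowed pairs: 4 of 10.

4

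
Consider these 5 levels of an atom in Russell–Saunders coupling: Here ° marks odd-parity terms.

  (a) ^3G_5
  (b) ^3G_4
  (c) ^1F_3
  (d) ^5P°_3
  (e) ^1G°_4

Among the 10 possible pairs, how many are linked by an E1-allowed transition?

(a)–(b): forbidden (parity).
(a)–(c): forbidden (parity, ΔS, ΔJ).
(a)–(d): forbidden (ΔS, ΔL, ΔJ).
(a)–(e): forbidden (ΔS).
(b)–(c): forbidden (parity, ΔS).
(b)–(d): forbidden (ΔS, ΔL).
(b)–(e): forbidden (ΔS).
(c)–(d): forbidden (ΔS, ΔL).
(c)–(e): allowed.
(d)–(e): forbidden (parity, ΔS, ΔL).
Allowed pairs: 1 of 10.

1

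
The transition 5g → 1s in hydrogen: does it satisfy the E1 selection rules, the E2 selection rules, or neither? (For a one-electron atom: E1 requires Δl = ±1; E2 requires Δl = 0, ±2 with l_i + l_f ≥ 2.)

neither

Δl = 0 − 4 = -4; l_i + l_f = 4.
E1 (Δl = ±1): not satisfied.
E2 (Δl = 0,±2, l_i+l_f ≥ 2): not satisfied.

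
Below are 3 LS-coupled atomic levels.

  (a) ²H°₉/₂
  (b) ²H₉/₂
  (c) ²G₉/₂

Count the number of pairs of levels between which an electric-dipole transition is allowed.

2

(a)–(b): allowed.
(a)–(c): allowed.
(b)–(c): forbidden (parity).
Allowed pairs: 2 of 3.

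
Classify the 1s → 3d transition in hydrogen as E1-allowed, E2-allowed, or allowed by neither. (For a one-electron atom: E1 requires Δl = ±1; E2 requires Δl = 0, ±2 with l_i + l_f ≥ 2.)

E2

Δl = 2 − 0 = +2; l_i + l_f = 2.
E1 (Δl = ±1): not satisfied.
E2 (Δl = 0,±2, l_i+l_f ≥ 2): satisfied.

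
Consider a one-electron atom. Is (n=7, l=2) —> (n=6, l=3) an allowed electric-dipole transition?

allowed

Initial l = 2, final l = 3, so Δl = +1. E1 requires Δl = ±1: ✓.
All E1 selection rules are satisfied.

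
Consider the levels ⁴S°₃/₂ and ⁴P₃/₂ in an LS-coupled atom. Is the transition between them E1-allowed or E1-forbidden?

Parity must change: odd → even — passes.
ΔS = 0: S: 3/2 → 3/2 — passes.
ΔL = 0, ±1 (not L=0↔0): L: 0 → 1, ΔL = +1 — passes.
ΔJ = 0, ±1 (not J=0↔0): J: 3/2 → 3/2, ΔJ = +0 — passes.
All four E1 rules are satisfied.

allowed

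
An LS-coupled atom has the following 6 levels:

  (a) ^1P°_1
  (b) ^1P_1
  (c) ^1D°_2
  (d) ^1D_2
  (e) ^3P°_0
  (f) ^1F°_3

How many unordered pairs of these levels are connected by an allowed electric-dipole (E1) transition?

5

(a)–(b): allowed.
(a)–(c): forbidden (parity).
(a)–(d): allowed.
(a)–(e): forbidden (parity, ΔS).
(a)–(f): forbidden (parity, ΔL, ΔJ).
(b)–(c): allowed.
(b)–(d): forbidden (parity).
(b)–(e): forbidden (ΔS).
(b)–(f): forbidden (ΔL, ΔJ).
(c)–(d): allowed.
(c)–(e): forbidden (parity, ΔS, ΔJ).
(c)–(f): forbidden (parity).
(d)–(e): forbidden (ΔS, ΔJ).
(d)–(f): allowed.
(e)–(f): forbidden (parity, ΔS, ΔL, ΔJ).
Allowed pairs: 5 of 15.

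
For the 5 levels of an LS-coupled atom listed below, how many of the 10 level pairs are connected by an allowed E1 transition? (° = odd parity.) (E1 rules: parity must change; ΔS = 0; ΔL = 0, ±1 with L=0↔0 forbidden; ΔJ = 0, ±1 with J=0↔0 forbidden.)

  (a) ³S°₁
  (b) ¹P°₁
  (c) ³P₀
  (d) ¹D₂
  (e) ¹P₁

(a)–(b): forbidden (parity, ΔS).
(a)–(c): allowed.
(a)–(d): forbidden (ΔS, ΔL).
(a)–(e): forbidden (ΔS).
(b)–(c): forbidden (ΔS).
(b)–(d): allowed.
(b)–(e): allowed.
(c)–(d): forbidden (parity, ΔS, ΔJ).
(c)–(e): forbidden (parity, ΔS).
(d)–(e): forbidden (parity).
Allowed pairs: 3 of 10.

3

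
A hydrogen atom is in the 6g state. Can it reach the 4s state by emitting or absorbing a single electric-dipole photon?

forbidden

Initial l = 4, final l = 0, so Δl = -4. E1 requires Δl = ±1: violated.
The transition is electric-dipole forbidden.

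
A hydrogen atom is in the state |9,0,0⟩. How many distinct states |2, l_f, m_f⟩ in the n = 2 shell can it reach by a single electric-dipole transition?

E1 requires Δl = ±1, so l_f ∈ {-1, 1}; with 0 ≤ l_f ≤ n_f−1 = 1, the allowed l_f values are {1}.
For l_f = 1: m_f ∈ {m_i−1, m_i, m_i+1} ∩ [−1, 1] = {-1, 0, 1} → 3 states.
Total: 3.

3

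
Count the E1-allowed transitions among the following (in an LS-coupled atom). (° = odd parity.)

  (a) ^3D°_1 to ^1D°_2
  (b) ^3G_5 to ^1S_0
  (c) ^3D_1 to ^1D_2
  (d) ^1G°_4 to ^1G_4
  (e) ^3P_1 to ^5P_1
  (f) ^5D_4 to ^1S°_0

1

(a) forbidden (parity, ΔS fail)
(b) forbidden (parity, ΔS, ΔL, ΔJ fail)
(c) forbidden (parity, ΔS fail)
(d) allowed
(e) forbidden (parity, ΔS fail)
(f) forbidden (ΔS, ΔL, ΔJ fail)
Total allowed: 1 of 6.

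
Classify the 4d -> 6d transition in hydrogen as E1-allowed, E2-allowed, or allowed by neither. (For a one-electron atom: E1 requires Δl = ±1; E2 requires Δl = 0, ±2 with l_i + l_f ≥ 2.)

Δl = 2 − 2 = +0; l_i + l_f = 4.
E1 (Δl = ±1): not satisfied.
E2 (Δl = 0,±2, l_i+l_f ≥ 2): satisfied.

E2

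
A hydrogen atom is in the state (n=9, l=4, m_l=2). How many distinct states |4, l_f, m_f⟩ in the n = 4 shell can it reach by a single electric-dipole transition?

3

E1 requires Δl = ±1, so l_f ∈ {3, 5}; with 0 ≤ l_f ≤ n_f−1 = 3, the allowed l_f values are {3}.
For l_f = 3: m_f ∈ {m_i−1, m_i, m_i+1} ∩ [−3, 3] = {1, 2, 3} → 3 states.
Total: 3.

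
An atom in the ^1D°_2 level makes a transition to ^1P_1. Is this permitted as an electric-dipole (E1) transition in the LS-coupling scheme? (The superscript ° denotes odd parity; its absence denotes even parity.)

Initial level: S=0, L=2, J=2, parity odd. Final level: S=0, L=1, J=1, parity even.
ΔJ = 0, ±1 (not J=0↔0): J: 2 → 1, ΔJ = -1 — satisfied.
ΔL = 0, ±1 (not L=0↔0): L: 2 → 1, ΔL = -1 — satisfied.
ΔS = 0: S: 0 → 0 — satisfied.
Parity must change: odd → even — satisfied.
All four E1 rules are satisfied.

allowed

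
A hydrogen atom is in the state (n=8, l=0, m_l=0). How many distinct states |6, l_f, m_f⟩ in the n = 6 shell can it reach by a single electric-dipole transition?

E1 requires Δl = ±1, so l_f ∈ {-1, 1}; with 0 ≤ l_f ≤ n_f−1 = 5, the allowed l_f values are {1}.
For l_f = 1: m_f ∈ {m_i−1, m_i, m_i+1} ∩ [−1, 1] = {-1, 0, 1} → 3 states.
Total: 3.

3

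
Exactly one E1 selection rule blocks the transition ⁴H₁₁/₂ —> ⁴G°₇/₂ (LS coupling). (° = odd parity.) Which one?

Reading off the term symbols: S 3/2→3/2, L 5→4, J 11/2→7/2, parity even→odd.
Parity must change: even → odd — satisfied.
ΔL = 0, ±1 (not L=0↔0): L: 5 → 4, ΔL = -1 — satisfied.
ΔS = 0: S: 3/2 → 3/2 — satisfied.
ΔJ = 0, ±1 (not J=0↔0): J: 11/2 → 7/2, ΔJ = -2 — violated.

the ΔJ = 0, ±1 rule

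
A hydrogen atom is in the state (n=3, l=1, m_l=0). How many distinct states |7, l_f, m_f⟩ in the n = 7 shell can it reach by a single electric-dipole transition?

E1 requires Δl = ±1, so l_f ∈ {0, 2}; with 0 ≤ l_f ≤ n_f−1 = 6, the allowed l_f values are {0, 2}.
For l_f = 0: m_f ∈ {m_i−1, m_i, m_i+1} ∩ [−0, 0] = {0} → 1 state.
For l_f = 2: m_f ∈ {m_i−1, m_i, m_i+1} ∩ [−2, 2] = {-1, 0, 1} → 3 states.
Total: 4.

4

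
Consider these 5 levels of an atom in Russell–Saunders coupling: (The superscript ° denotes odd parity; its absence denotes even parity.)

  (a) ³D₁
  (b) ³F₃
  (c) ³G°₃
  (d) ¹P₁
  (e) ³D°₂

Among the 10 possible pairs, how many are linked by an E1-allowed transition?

(a)–(b): forbidden (parity, ΔJ).
(a)–(c): forbidden (ΔL, ΔJ).
(a)–(d): forbidden (parity, ΔS).
(a)–(e): allowed.
(b)–(c): allowed.
(b)–(d): forbidden (parity, ΔS, ΔL, ΔJ).
(b)–(e): allowed.
(c)–(d): forbidden (ΔS, ΔL, ΔJ).
(c)–(e): forbidden (parity, ΔL).
(d)–(e): forbidden (ΔS).
Allowed pairs: 3 of 10.

3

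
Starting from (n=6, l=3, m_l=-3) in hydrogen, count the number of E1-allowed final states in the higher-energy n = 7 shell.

E1 requires Δl = ±1, so l_f ∈ {2, 4}; with 0 ≤ l_f ≤ n_f−1 = 6, the allowed l_f values are {2, 4}.
For l_f = 2: m_f ∈ {m_i−1, m_i, m_i+1} ∩ [−2, 2] = {-2} → 1 state.
For l_f = 4: m_f ∈ {m_i−1, m_i, m_i+1} ∩ [−4, 4] = {-4, -3, -2} → 3 states.
Total: 4.

4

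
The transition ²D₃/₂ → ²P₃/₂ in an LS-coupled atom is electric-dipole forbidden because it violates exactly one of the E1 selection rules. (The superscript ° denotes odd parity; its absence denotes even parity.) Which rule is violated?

Parity must change: even → even — violated.
ΔS = 0: S: 1/2 → 1/2 — satisfied.
ΔL = 0, ±1 (not L=0↔0): L: 2 → 1, ΔL = -1 — satisfied.
ΔJ = 0, ±1 (not J=0↔0): J: 3/2 → 3/2, ΔJ = +0 — satisfied.

parity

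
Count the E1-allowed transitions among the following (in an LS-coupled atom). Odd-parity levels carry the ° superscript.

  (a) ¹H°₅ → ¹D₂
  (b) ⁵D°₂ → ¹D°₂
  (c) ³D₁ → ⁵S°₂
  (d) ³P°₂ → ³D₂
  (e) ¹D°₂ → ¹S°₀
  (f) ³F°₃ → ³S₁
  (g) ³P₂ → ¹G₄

1

(a) forbidden (ΔL, ΔJ fail)
(b) forbidden (parity, ΔS fail)
(c) forbidden (ΔS, ΔL fail)
(d) allowed
(e) forbidden (parity, ΔL, ΔJ fail)
(f) forbidden (ΔL, ΔJ fail)
(g) forbidden (parity, ΔS, ΔL, ΔJ fail)
Total allowed: 1 of 7.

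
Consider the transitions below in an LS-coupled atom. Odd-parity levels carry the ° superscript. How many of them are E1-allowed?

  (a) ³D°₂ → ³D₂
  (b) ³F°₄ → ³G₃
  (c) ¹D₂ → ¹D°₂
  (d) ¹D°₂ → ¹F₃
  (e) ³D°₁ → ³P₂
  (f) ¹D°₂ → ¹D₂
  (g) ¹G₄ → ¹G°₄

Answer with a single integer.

(a) allowed
(b) allowed
(c) allowed
(d) allowed
(e) allowed
(f) allowed
(g) allowed
Total allowed: 7 of 7.

7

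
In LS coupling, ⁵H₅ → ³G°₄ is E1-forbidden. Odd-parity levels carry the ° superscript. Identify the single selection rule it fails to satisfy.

the ΔS = 0 rule

Reading off the term symbols: S 2→1, L 5→4, J 5→4, parity even→odd.
ΔJ = 0, ±1 (not J=0↔0): J: 5 → 4, ΔJ = -1 — ✓.
ΔL = 0, ±1 (not L=0↔0): L: 5 → 4, ΔL = -1 — ✓.
Parity must change: even → odd — ✓.
ΔS = 0: S: 2 → 1 — ✗.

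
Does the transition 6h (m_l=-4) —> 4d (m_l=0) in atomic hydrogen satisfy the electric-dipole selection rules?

l: 5 → 2 (Δl = -3). Δl = ±1 fails.
Δm_l = 0 − (-4) = +4. E1 requires Δm_l = 0, ±1: fails.
The transition is electric-dipole forbidden.

forbidden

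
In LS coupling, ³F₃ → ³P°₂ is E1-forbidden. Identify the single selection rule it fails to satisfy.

Reading off the term symbols: S 1→1, L 3→1, J 3→2, parity even→odd.
Parity must change: even → odd — ✓.
ΔS = 0: S: 1 → 1 — ✓.
ΔL = 0, ±1 (not L=0↔0): L: 3 → 1, ΔL = -2 — ✗.
ΔJ = 0, ±1 (not J=0↔0): J: 3 → 2, ΔJ = -1 — ✓.

the ΔL = 0, ±1 rule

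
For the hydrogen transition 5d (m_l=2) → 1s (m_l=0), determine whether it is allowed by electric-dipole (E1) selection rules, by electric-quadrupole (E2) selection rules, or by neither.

E2

Δl = 0 − 2 = -2; l_i + l_f = 2.
Δm_l = -2.
E1 (Δl = ±1, |Δm_l| ≤ 1): not satisfied.
E2 (Δl = 0,±2, l_i+l_f ≥ 2, |Δm_l| ≤ 2): satisfied.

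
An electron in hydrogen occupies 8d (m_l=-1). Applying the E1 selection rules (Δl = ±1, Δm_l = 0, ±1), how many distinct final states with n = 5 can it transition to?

5

E1 requires Δl = ±1, so l_f ∈ {1, 3}; with 0 ≤ l_f ≤ n_f−1 = 4, the allowed l_f values are {1, 3}.
For l_f = 1: m_f ∈ {m_i−1, m_i, m_i+1} ∩ [−1, 1] = {-1, 0} → 2 states.
For l_f = 3: m_f ∈ {m_i−1, m_i, m_i+1} ∩ [−3, 3] = {-2, -1, 0} → 3 states.
Total: 5.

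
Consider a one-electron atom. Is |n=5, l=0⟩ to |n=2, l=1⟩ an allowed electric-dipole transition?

allowed

l: 0 → 1 (Δl = +1). Δl = ±1 ✓.
All E1 selection rules are satisfied.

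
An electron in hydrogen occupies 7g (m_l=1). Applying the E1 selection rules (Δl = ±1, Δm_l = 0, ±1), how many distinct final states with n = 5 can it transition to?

E1 requires Δl = ±1, so l_f ∈ {3, 5}; with 0 ≤ l_f ≤ n_f−1 = 4, the allowed l_f values are {3}.
For l_f = 3: m_f ∈ {m_i−1, m_i, m_i+1} ∩ [−3, 3] = {0, 1, 2} → 3 states.
Total: 3.

3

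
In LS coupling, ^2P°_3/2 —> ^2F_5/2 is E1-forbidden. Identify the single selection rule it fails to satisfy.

Parity must change: odd → even — ok.
ΔS = 0: S: 1/2 → 1/2 — ok.
ΔL = 0, ±1 (not L=0↔0): L: 1 → 3, ΔL = +2 — fails.
ΔJ = 0, ±1 (not J=0↔0): J: 3/2 → 5/2, ΔJ = +1 — ok.

the ΔL = 0, ±1 rule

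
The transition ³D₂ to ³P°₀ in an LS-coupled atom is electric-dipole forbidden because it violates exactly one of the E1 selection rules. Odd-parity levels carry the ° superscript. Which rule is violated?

Initial level: S=1, L=2, J=2, parity even. Final level: S=1, L=1, J=0, parity odd.
ΔS = 0: S: 1 → 1 — ok.
ΔL = 0, ±1 (not L=0↔0): L: 2 → 1, ΔL = -1 — ok.
ΔJ = 0, ±1 (not J=0↔0): J: 2 → 0, ΔJ = -2 — fails.
Parity must change: even → odd — ok.

the ΔJ = 0, ±1 rule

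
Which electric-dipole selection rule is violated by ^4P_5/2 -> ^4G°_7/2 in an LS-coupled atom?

Initial level: S=3/2, L=1, J=5/2, parity even. Final level: S=3/2, L=4, J=7/2, parity odd.
ΔJ = 0, ±1 (not J=0↔0): J: 5/2 → 7/2, ΔJ = +1 — ok.
ΔS = 0: S: 3/2 → 3/2 — ok.
ΔL = 0, ±1 (not L=0↔0): L: 1 → 4, ΔL = +3 — fails.
Parity must change: even → odd — ok.

the ΔL = 0, ±1 rule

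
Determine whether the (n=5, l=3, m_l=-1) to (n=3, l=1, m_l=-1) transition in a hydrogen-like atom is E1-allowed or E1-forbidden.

l: 3 → 1 (Δl = -2). Δl = ±1 fails.
Δm_l = -1 − (-1) = +0. E1 requires Δm_l = 0, ±1: passes.
The transition is electric-dipole forbidden.

forbidden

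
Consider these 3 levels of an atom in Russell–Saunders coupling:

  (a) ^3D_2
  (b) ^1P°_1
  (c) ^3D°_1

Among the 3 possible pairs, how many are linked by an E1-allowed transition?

(a)–(b): forbidden (ΔS).
(a)–(c): allowed.
(b)–(c): forbidden (parity, ΔS).
Allowed pairs: 1 of 3.

1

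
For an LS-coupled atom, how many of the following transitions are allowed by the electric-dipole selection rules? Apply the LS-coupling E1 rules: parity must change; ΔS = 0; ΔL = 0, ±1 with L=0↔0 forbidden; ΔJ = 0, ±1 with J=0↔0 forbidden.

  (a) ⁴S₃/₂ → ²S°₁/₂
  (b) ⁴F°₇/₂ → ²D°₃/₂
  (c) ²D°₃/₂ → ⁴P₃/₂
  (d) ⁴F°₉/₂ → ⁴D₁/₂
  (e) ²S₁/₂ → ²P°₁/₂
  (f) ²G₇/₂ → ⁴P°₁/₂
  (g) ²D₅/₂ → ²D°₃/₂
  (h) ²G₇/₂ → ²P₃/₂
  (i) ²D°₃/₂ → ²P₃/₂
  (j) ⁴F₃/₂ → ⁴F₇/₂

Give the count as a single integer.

(a) forbidden (ΔS, ΔL fail)
(b) forbidden (parity, ΔS, ΔJ fail)
(c) forbidden (ΔS fails)
(d) forbidden (ΔJ fails)
(e) allowed
(f) forbidden (ΔS, ΔL, ΔJ fail)
(g) allowed
(h) forbidden (parity, ΔL, ΔJ fail)
(i) allowed
(j) forbidden (parity, ΔJ fail)
Total allowed: 3 of 10.

3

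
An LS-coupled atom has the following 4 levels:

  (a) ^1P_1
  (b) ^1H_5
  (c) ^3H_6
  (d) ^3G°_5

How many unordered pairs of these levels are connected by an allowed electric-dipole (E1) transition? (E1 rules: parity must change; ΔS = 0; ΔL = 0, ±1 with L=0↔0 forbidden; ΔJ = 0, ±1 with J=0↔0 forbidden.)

1

(a)–(b): forbidden (parity, ΔL, ΔJ).
(a)–(c): forbidden (parity, ΔS, ΔL, ΔJ).
(a)–(d): forbidden (ΔS, ΔL, ΔJ).
(b)–(c): forbidden (parity, ΔS).
(b)–(d): forbidden (ΔS).
(c)–(d): allowed.
Allowed pairs: 1 of 6.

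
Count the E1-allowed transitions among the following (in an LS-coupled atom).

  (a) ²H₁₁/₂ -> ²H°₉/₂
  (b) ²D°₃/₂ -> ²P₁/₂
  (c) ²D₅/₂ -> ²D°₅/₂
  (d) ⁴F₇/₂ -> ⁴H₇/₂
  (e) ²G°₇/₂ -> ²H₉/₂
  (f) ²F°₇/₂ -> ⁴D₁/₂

4

(a) allowed
(b) allowed
(c) allowed
(d) forbidden (parity, ΔL fail)
(e) allowed
(f) forbidden (ΔS, ΔJ fail)
Total allowed: 4 of 6.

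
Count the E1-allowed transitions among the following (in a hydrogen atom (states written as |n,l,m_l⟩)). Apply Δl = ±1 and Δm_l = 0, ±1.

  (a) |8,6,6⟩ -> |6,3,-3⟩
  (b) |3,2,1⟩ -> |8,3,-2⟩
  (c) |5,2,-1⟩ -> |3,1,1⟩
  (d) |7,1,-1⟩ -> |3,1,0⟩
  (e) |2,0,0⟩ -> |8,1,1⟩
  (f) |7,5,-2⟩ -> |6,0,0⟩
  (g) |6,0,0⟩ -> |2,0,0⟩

1

(a) forbidden — Δl = -3 (E1 requires Δl = ±1); Δm_l = -9 (E1 requires Δm_l = 0, ±1)
(b) forbidden — Δm_l = -3 (E1 requires Δm_l = 0, ±1)
(c) forbidden — Δm_l = +2 (E1 requires Δm_l = 0, ±1)
(d) forbidden — Δl = +0 (E1 requires Δl = ±1)
(e) allowed
(f) forbidden — Δl = -5 (E1 requires Δl = ±1); Δm_l = +2 (E1 requires Δm_l = 0, ±1)
(g) forbidden — Δl = +0 (E1 requires Δl = ±1)
Total allowed: 1 of 7.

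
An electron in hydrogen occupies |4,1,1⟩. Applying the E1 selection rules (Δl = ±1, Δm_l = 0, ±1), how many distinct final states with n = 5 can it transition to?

E1 requires Δl = ±1, so l_f ∈ {0, 2}; with 0 ≤ l_f ≤ n_f−1 = 4, the allowed l_f values are {0, 2}.
For l_f = 0: m_f ∈ {m_i−1, m_i, m_i+1} ∩ [−0, 0] = {0} → 1 state.
For l_f = 2: m_f ∈ {m_i−1, m_i, m_i+1} ∩ [−2, 2] = {0, 1, 2} → 3 states.
Total: 4.

4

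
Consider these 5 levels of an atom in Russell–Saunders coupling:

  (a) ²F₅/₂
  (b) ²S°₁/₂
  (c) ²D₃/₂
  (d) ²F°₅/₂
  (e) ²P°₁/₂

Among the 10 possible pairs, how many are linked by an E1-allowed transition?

3

(a)–(b): forbidden (ΔL, ΔJ).
(a)–(c): forbidden (parity).
(a)–(d): allowed.
(a)–(e): forbidden (ΔL, ΔJ).
(b)–(c): forbidden (ΔL).
(b)–(d): forbidden (parity, ΔL, ΔJ).
(b)–(e): forbidden (parity).
(c)–(d): allowed.
(c)–(e): allowed.
(d)–(e): forbidden (parity, ΔL, ΔJ).
Allowed pairs: 3 of 10.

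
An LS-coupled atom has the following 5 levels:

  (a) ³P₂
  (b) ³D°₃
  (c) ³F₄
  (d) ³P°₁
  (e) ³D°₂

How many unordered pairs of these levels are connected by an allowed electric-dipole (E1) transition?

(a)–(b): allowed.
(a)–(c): forbidden (parity, ΔL, ΔJ).
(a)–(d): allowed.
(a)–(e): allowed.
(b)–(c): allowed.
(b)–(d): forbidden (parity, ΔJ).
(b)–(e): forbidden (parity).
(c)–(d): forbidden (ΔL, ΔJ).
(c)–(e): forbidden (ΔJ).
(d)–(e): forbidden (parity).
Allowed pairs: 4 of 10.

4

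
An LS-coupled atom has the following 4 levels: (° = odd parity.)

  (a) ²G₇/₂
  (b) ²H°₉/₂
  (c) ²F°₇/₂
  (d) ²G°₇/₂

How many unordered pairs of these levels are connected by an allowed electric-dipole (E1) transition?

(a)–(b): allowed.
(a)–(c): allowed.
(a)–(d): allowed.
(b)–(c): forbidden (parity, ΔL).
(b)–(d): forbidden (parity).
(c)–(d): forbidden (parity).
Allowed pairs: 3 of 6.

3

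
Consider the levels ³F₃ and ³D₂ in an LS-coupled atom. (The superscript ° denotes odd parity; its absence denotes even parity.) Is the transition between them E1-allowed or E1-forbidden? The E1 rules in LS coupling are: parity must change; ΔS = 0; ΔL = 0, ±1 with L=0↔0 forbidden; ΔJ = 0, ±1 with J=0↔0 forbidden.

Parity must change: even → even — ✗.
ΔS = 0: S: 1 → 1 — ✓.
ΔL = 0, ±1 (not L=0↔0): L: 3 → 2, ΔL = -1 — ✓.
ΔJ = 0, ±1 (not J=0↔0): J: 3 → 2, ΔJ = -1 — ✓.
Rule(s) violated: parity.

forbidden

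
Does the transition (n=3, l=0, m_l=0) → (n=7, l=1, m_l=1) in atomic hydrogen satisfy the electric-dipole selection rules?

allowed

Δl = 1 − 0 = +1; the E1 rule Δl = ±1 is passes.
m_l: 0 → 1 (Δm_l = +1). |Δm_l| ≤ 1 passes.
All E1 selection rules are satisfied.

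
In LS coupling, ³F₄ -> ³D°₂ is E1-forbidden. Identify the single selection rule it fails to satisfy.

the ΔJ = 0, ±1 rule

Initial level: S=1, L=3, J=4, parity even. Final level: S=1, L=2, J=2, parity odd.
Parity must change: even → odd — passes.
ΔS = 0: S: 1 → 1 — passes.
ΔL = 0, ±1 (not L=0↔0): L: 3 → 2, ΔL = -1 — passes.
ΔJ = 0, ±1 (not J=0↔0): J: 4 → 2, ΔJ = -2 — fails.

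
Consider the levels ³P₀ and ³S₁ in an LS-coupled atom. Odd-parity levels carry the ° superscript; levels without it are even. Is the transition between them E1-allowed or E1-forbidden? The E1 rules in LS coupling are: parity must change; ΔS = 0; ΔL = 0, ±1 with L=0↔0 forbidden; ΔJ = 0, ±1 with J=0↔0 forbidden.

Reading off the term symbols: S 1→1, L 1→0, J 0→1, parity even→even.
Parity must change: even → even — violated.
ΔS = 0: S: 1 → 1 — satisfied.
ΔL = 0, ±1 (not L=0↔0): L: 1 → 0, ΔL = -1 — satisfied.
ΔJ = 0, ±1 (not J=0↔0): J: 0 → 1, ΔJ = +1 — satisfied.
Rule(s) violated: parity.

forbidden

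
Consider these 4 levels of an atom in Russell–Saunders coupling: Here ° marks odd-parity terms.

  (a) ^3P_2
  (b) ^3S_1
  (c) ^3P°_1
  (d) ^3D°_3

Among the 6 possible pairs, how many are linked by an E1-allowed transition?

3

(a)–(b): forbidden (parity).
(a)–(c): allowed.
(a)–(d): allowed.
(b)–(c): allowed.
(b)–(d): forbidden (ΔL, ΔJ).
(c)–(d): forbidden (parity, ΔJ).
Allowed pairs: 3 of 6.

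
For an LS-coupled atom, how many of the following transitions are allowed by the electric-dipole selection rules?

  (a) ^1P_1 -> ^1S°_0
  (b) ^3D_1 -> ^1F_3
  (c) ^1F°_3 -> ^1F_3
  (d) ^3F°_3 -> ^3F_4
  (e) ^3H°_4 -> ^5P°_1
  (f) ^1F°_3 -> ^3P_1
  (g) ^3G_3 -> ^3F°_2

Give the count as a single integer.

(a) allowed
(b) forbidden (parity, ΔS, ΔJ fail)
(c) allowed
(d) allowed
(e) forbidden (parity, ΔS, ΔL, ΔJ fail)
(f) forbidden (ΔS, ΔL, ΔJ fail)
(g) allowed
Total allowed: 4 of 7.

4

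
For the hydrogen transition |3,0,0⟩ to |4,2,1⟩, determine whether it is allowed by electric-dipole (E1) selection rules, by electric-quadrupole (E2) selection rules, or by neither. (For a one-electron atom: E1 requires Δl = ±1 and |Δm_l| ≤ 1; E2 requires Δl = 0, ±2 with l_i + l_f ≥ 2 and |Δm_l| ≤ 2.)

Δl = 2 − 0 = +2; l_i + l_f = 2.
Δm_l = +1.
E1 (Δl = ±1, |Δm_l| ≤ 1): not satisfied.
E2 (Δl = 0,±2, l_i+l_f ≥ 2, |Δm_l| ≤ 2): satisfied.

E2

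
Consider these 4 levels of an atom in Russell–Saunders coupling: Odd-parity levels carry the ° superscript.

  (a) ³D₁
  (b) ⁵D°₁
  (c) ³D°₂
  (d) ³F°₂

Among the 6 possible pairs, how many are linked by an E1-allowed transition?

(a)–(b): forbidden (ΔS).
(a)–(c): allowed.
(a)–(d): allowed.
(b)–(c): forbidden (parity, ΔS).
(b)–(d): forbidden (parity, ΔS).
(c)–(d): forbidden (parity).
Allowed pairs: 2 of 6.

2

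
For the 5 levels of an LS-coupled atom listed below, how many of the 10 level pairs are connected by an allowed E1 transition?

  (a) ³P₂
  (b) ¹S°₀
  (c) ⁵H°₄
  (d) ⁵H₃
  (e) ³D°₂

(a)–(b): forbidden (ΔS, ΔJ).
(a)–(c): forbidden (ΔS, ΔL, ΔJ).
(a)–(d): forbidden (parity, ΔS, ΔL).
(a)–(e): allowed.
(b)–(c): forbidden (parity, ΔS, ΔL, ΔJ).
(b)–(d): forbidden (ΔS, ΔL, ΔJ).
(b)–(e): forbidden (parity, ΔS, ΔL, ΔJ).
(c)–(d): allowed.
(c)–(e): forbidden (parity, ΔS, ΔL, ΔJ).
(d)–(e): forbidden (ΔS, ΔL).
Allowed pairs: 2 of 10.

2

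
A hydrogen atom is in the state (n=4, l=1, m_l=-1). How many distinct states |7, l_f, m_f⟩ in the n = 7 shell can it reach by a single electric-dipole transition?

E1 requires Δl = ±1, so l_f ∈ {0, 2}; with 0 ≤ l_f ≤ n_f−1 = 6, the allowed l_f values are {0, 2}.
For l_f = 0: m_f ∈ {m_i−1, m_i, m_i+1} ∩ [−0, 0] = {0} → 1 state.
For l_f = 2: m_f ∈ {m_i−1, m_i, m_i+1} ∩ [−2, 2] = {-2, -1, 0} → 3 states.
Total: 4.

4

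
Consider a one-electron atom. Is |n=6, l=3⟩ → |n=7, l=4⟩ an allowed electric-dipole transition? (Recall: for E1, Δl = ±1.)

allowed

Δl = 4 − 3 = +1; the E1 rule Δl = ±1 is passes.
All E1 selection rules are satisfied.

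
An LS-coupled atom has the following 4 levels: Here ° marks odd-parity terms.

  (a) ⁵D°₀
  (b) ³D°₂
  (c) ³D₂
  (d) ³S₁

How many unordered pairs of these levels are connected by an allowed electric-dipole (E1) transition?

1

(a)–(b): forbidden (parity, ΔS, ΔJ).
(a)–(c): forbidden (ΔS, ΔJ).
(a)–(d): forbidden (ΔS, ΔL).
(b)–(c): allowed.
(b)–(d): forbidden (ΔL).
(c)–(d): forbidden (parity, ΔL).
Allowed pairs: 1 of 6.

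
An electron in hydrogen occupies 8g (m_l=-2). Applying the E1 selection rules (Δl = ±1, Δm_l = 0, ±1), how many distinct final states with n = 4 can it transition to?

3

E1 requires Δl = ±1, so l_f ∈ {3, 5}; with 0 ≤ l_f ≤ n_f−1 = 3, the allowed l_f values are {3}.
For l_f = 3: m_f ∈ {m_i−1, m_i, m_i+1} ∩ [−3, 3] = {-3, -2, -1} → 3 states.
Total: 3.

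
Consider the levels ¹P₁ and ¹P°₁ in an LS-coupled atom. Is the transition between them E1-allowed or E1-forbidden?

allowed

Initial level: S=0, L=1, J=1, parity even. Final level: S=0, L=1, J=1, parity odd.
Parity must change: even → odd — passes.
ΔJ = 0, ±1 (not J=0↔0): J: 1 → 1, ΔJ = +0 — passes.
ΔL = 0, ±1 (not L=0↔0): L: 1 → 1, ΔL = +0 — passes.
ΔS = 0: S: 0 → 0 — passes.
All four E1 rules are satisfied.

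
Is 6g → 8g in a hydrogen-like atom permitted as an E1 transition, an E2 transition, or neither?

E2

Δl = 4 − 4 = +0; l_i + l_f = 8.
E1 (Δl = ±1): not satisfied.
E2 (Δl = 0,±2, l_i+l_f ≥ 2): satisfied.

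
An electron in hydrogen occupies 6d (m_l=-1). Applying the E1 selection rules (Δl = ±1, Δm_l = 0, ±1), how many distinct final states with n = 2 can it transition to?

2

E1 requires Δl = ±1, so l_f ∈ {1, 3}; with 0 ≤ l_f ≤ n_f−1 = 1, the allowed l_f values are {1}.
For l_f = 1: m_f ∈ {m_i−1, m_i, m_i+1} ∩ [−1, 1] = {-1, 0} → 2 states.
Total: 2.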